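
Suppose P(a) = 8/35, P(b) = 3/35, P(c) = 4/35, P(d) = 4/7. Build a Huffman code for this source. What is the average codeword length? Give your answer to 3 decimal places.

1.629 bits/symbol

Repeatedly combine the two least-probable nodes; the expected code length is the sum of the merged weights.
merge 3/35 + 4/35 → 1/5
merge 1/5 + 8/35 → 3/7
merge 3/7 + 4/7 → 1
L = 1/5 + 3/7 + 1 = 57/35 ≈ 1.629 bits/symbol.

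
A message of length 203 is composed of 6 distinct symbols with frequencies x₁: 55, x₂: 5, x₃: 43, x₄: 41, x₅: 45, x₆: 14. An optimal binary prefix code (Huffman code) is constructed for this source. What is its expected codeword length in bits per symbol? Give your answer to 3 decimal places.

Probabilities are the counts divided by 203.
Repeatedly combine the two least-probable nodes; the expected code length is the sum of the merged weights.
merge 5/203 + 2/29 → 19/203
merge 19/203 + 41/203 → 60/203
merge 43/203 + 45/203 → 88/203
merge 55/203 + 60/203 → 115/203
merge 88/203 + 115/203 → 1
L = 19/203 + 60/203 + 88/203 + 115/203 + 1 = 485/203 ≈ 2.389 bits/symbol.

2.389 bits/symbol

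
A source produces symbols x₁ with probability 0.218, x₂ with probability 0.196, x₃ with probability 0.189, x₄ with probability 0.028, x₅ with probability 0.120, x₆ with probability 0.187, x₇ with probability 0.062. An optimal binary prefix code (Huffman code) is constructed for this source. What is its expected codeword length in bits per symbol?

2.676 bits/symbol

Repeatedly combine the two least-probable nodes; the expected code length is the sum of the merged weights.
merge 7/250 + 31/500 → 9/100
merge 9/100 + 3/25 → 21/100
merge 187/1000 + 189/1000 → 47/125
merge 49/250 + 21/100 → 203/500
merge 109/500 + 47/125 → 297/500
merge 203/500 + 297/500 → 1
L = 9/100 + 21/100 + 47/125 + 203/500 + 297/500 + 1 = 669/250 = 2.676 bits/symbol.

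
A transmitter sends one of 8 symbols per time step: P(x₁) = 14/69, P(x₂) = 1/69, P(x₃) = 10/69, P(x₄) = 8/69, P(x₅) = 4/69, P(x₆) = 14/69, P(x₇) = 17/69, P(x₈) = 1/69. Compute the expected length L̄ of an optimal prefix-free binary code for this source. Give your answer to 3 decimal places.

2.667 bits/symbol

Repeatedly combine the two least-probable nodes; the expected code length is the sum of the merged weights.
merge 1/69 + 1/69 → 2/69
merge 2/69 + 4/69 → 2/23
merge 2/23 + 8/69 → 14/69
merge 10/69 + 14/69 → 8/23
merge 14/69 + 14/69 → 28/69
merge 17/69 + 8/23 → 41/69
merge 28/69 + 41/69 → 1
L = 2/69 + 2/23 + 14/69 + 8/23 + 28/69 + 41/69 + 1 = 8/3 ≈ 2.667 bits/symbol.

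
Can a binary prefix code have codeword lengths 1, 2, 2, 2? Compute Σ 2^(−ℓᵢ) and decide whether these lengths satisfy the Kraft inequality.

With common denominator 2^2 = 4: Σ 2^(−ℓᵢ) = 2/4 + 1/4 + 1/4 + 1/4 = 5/4 = 1.25.
Kraft's inequality requires Σ ≤ 1; here Σ = 1.25 > 1, so no such prefix code exists.

1.25; no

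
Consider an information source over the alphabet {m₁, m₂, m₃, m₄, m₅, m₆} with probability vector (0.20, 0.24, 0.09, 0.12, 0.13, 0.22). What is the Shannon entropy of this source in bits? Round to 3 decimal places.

2.501 bits

H = −Σ pᵢ log₂ pᵢ.
−0.20·log₂(0.20) = 0.4644
−0.24·log₂(0.24) = 0.4941
−0.09·log₂(0.09) = 0.3127
−0.12·log₂(0.12) = 0.3671
−0.13·log₂(0.13) = 0.3826
−0.22·log₂(0.22) = 0.4806
Sum ≈ 2.5015 → 2.501 bits.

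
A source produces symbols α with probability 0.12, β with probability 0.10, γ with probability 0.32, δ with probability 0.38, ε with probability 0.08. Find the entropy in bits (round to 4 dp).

2.0473 bits

H = −Σ pᵢ log₂ pᵢ.
−0.12·log₂(0.12) = 0.3671
−0.10·log₂(0.10) = 0.3322
−0.32·log₂(0.32) = 0.5260
−0.38·log₂(0.38) = 0.5305
−0.08·log₂(0.08) = 0.2915
Sum ≈ 2.0473 → 2.0473 bits.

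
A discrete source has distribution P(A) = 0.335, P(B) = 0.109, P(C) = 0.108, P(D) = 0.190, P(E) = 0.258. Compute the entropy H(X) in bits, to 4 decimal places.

2.1834 bits

H = −Σ pᵢ log₂ pᵢ.
−0.335·log₂(0.335) = 0.5286
−0.109·log₂(0.109) = 0.3485
−0.108·log₂(0.108) = 0.3468
−0.190·log₂(0.190) = 0.4552
−0.258·log₂(0.258) = 0.5043
Sum ≈ 2.1834 → 2.1834 bits.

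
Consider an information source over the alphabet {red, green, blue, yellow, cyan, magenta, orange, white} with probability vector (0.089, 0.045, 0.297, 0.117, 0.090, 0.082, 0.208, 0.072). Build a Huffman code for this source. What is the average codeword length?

Repeatedly combine the two least-probable nodes; the expected code length is the sum of the merged weights.
merge 9/200 + 9/125 → 117/1000
merge 41/500 + 89/1000 → 171/1000
merge 9/100 + 117/1000 → 207/1000
merge 117/1000 + 171/1000 → 36/125
merge 207/1000 + 26/125 → 83/200
merge 36/125 + 297/1000 → 117/200
merge 83/200 + 117/200 → 1
L = 117/1000 + 171/1000 + 207/1000 + 36/125 + 83/200 + 117/200 + 1 = 2783/1000 = 2.783 bits/symbol.

2.783 bits/symbol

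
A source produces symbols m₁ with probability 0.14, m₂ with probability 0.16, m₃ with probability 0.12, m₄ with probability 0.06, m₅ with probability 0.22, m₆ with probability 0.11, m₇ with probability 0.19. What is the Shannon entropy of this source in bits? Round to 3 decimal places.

2.717 bits

H = −Σ pᵢ log₂ pᵢ.
−0.14·log₂(0.14) = 0.3971
−0.16·log₂(0.16) = 0.4230
−0.12·log₂(0.12) = 0.3671
−0.06·log₂(0.06) = 0.2435
−0.22·log₂(0.22) = 0.4806
−0.11·log₂(0.11) = 0.3503
−0.19·log₂(0.19) = 0.4552
Sum ≈ 2.7168 → 2.717 bits.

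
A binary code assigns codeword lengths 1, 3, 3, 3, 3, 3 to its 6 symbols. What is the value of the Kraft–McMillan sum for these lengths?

1.125

With common denominator 2^3 = 8: Σ 2^(−ℓᵢ) = 4/8 + 1/8 + 1/8 + 1/8 + 1/8 + 1/8 = 9/8 = 1.125.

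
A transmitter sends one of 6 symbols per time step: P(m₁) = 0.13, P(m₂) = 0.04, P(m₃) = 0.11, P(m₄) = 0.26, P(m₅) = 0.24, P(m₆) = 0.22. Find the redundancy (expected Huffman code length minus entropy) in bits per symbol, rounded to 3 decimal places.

0.031 bits

Entropy H = −Σ p log₂ p ≈ 2.3987 bits.
Huffman merges: 1/25+11/100→3/20; 13/100+3/20→7/25; 11/50+6/25→23/50; 13/50+7/25→27/50; 23/50+27/50→1. L = 243/100 ≈ 2.4300.
L − H = 2.4300 − 2.3987 = 0.031 bits.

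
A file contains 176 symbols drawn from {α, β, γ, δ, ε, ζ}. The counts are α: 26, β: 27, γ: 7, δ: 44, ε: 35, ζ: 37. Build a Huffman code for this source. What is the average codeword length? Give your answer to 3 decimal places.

2.528 bits/symbol

Probabilities are the counts divided by 176.
Repeatedly combine the two least-probable nodes; the expected code length is the sum of the merged weights.
merge 7/176 + 13/88 → 3/16
merge 27/176 + 3/16 → 15/44
merge 35/176 + 37/176 → 9/22
merge 1/4 + 15/44 → 13/22
merge 9/22 + 13/22 → 1
L = 3/16 + 15/44 + 9/22 + 13/22 + 1 = 445/176 ≈ 2.528 bits/symbol.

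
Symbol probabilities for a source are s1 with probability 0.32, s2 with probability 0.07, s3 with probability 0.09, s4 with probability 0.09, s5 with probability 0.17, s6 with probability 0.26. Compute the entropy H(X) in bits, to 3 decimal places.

2.360 bits

H = −Σ pᵢ log₂ pᵢ.
−0.32·log₂(0.32) = 0.5260
−0.07·log₂(0.07) = 0.2686
−0.09·log₂(0.09) = 0.3127
−0.09·log₂(0.09) = 0.3127
−0.17·log₂(0.17) = 0.4346
−0.26·log₂(0.26) = 0.5053
Sum ≈ 2.3598 → 2.360 bits.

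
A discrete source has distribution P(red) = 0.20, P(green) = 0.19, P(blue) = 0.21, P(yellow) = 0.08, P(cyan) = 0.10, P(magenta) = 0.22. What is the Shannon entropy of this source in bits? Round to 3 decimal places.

2.497 bits

H = −Σ pᵢ log₂ pᵢ.
−0.20·log₂(0.20) = 0.4644
−0.19·log₂(0.19) = 0.4552
−0.21·log₂(0.21) = 0.4728
−0.08·log₂(0.08) = 0.2915
−0.10·log₂(0.10) = 0.3322
−0.22·log₂(0.22) = 0.4806
Sum ≈ 2.4967 → 2.497 bits.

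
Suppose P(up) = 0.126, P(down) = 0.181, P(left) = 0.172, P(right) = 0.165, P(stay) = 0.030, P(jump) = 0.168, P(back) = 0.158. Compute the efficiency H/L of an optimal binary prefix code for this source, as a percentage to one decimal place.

Entropy H = −Σ p log₂ p ≈ 2.6933 bits.
Huffman merges: 3/100+63/500→39/250; 39/250+79/500→157/500; 33/200+21/125→333/1000; 43/250+181/1000→353/1000; 157/500+333/1000→647/1000; 353/1000+647/1000→1. L = 2803/1000 ≈ 2.8030.
Efficiency = H/L = 2.6933/2.8030 = 96.1%.

96.1%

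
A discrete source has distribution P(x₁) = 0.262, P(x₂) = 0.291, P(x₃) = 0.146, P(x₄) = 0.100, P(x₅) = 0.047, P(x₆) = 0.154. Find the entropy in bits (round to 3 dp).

H = −Σ pᵢ log₂ pᵢ.
−0.262·log₂(0.262) = 0.5063
−0.291·log₂(0.291) = 0.5182
−0.146·log₂(0.146) = 0.4053
−0.100·log₂(0.100) = 0.3322
−0.047·log₂(0.047) = 0.2073
−0.154·log₂(0.154) = 0.4156
Sum ≈ 2.3850 → 2.385 bits.

2.385 bits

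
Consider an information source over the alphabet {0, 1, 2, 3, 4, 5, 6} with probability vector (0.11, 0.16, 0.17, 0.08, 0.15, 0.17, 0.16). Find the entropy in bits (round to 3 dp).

H = −Σ pᵢ log₂ pᵢ.
−0.11·log₂(0.11) = 0.3503
−0.16·log₂(0.16) = 0.4230
−0.17·log₂(0.17) = 0.4346
−0.08·log₂(0.08) = 0.2915
−0.15·log₂(0.15) = 0.4105
−0.17·log₂(0.17) = 0.4346
−0.16·log₂(0.16) = 0.4230
Sum ≈ 2.7675 → 2.768 bits.

2.768 bits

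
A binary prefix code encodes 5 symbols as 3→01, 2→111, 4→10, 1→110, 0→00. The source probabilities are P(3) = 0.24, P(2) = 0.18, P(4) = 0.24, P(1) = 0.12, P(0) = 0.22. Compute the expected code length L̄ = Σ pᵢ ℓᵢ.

L̄ = Σ pᵢ·ℓᵢ = 0.24·2 + 0.18·3 + 0.24·2 + 0.12·3 + 0.22·2 = 2.3 bits/symbol.

2.3 bits/symbol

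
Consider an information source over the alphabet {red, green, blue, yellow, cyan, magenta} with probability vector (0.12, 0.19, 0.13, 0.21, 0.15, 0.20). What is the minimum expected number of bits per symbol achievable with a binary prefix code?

Repeatedly combine the two least-probable nodes; the expected code length is the sum of the merged weights.
merge 3/25 + 13/100 → 1/4
merge 3/20 + 19/100 → 17/50
merge 1/5 + 21/100 → 41/100
merge 1/4 + 17/50 → 59/100
merge 41/100 + 59/100 → 1
L = 1/4 + 17/50 + 41/100 + 59/100 + 1 = 259/100 = 2.59 bits/symbol.

2.59 bits/symbol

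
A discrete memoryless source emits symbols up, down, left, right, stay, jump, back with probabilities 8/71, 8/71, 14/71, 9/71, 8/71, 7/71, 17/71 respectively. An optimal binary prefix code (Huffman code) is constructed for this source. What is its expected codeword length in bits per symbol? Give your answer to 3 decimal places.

Repeatedly combine the two least-probable nodes; the expected code length is the sum of the merged weights.
merge 7/71 + 8/71 → 15/71
merge 8/71 + 8/71 → 16/71
merge 9/71 + 14/71 → 23/71
merge 15/71 + 16/71 → 31/71
merge 17/71 + 23/71 → 40/71
merge 31/71 + 40/71 → 1
L = 15/71 + 16/71 + 23/71 + 31/71 + 40/71 + 1 = 196/71 ≈ 2.761 bits/symbol.

2.761 bits/symbol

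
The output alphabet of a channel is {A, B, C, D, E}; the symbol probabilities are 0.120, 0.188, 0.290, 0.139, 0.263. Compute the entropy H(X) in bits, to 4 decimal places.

2.2408 bits

H = −Σ pᵢ log₂ pᵢ.
−0.120·log₂(0.120) = 0.3671
−0.188·log₂(0.188) = 0.4533
−0.290·log₂(0.290) = 0.5179
−0.139·log₂(0.139) = 0.3957
−0.263·log₂(0.263) = 0.5068
Sum ≈ 2.2408 → 2.2408 bits.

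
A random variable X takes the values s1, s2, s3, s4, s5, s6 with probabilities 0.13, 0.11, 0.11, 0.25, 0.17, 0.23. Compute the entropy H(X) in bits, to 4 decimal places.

H = −Σ pᵢ log₂ pᵢ.
−0.13·log₂(0.13) = 0.3826
−0.11·log₂(0.11) = 0.3503
−0.11·log₂(0.11) = 0.3503
−0.25·log₂(0.25) = 0.5000
−0.17·log₂(0.17) = 0.4346
−0.23·log₂(0.23) = 0.4877
Sum ≈ 2.5055 → 2.5055 bits.

2.5055 bits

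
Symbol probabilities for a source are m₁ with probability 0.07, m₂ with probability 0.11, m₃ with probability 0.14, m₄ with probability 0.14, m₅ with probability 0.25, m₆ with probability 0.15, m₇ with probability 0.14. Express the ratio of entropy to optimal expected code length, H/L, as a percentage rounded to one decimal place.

Entropy H = −Σ p log₂ p ≈ 2.7207 bits.
Huffman merges: 7/100+11/100→9/50; 7/50+7/50→7/25; 7/50+3/20→29/100; 9/50+1/4→43/100; 7/25+29/100→57/100; 43/100+57/100→1. L = 11/4 ≈ 2.7500.
Efficiency = H/L = 2.7207/2.7500 = 98.9%.

98.9%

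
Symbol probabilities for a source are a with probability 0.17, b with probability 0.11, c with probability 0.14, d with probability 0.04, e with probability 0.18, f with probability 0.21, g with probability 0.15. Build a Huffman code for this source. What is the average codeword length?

2.76 bits/symbol

Repeatedly combine the two least-probable nodes; the expected code length is the sum of the merged weights.
merge 1/25 + 11/100 → 3/20
merge 7/50 + 3/20 → 29/100
merge 3/20 + 17/100 → 8/25
merge 9/50 + 21/100 → 39/100
merge 29/100 + 8/25 → 61/100
merge 39/100 + 61/100 → 1
L = 3/20 + 29/100 + 8/25 + 39/100 + 61/100 + 1 = 69/25 = 2.76 bits/symbol.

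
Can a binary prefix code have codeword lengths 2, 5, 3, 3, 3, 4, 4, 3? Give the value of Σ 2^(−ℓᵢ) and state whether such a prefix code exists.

With common denominator 2^5 = 32: Σ 2^(−ℓᵢ) = 8/32 + 1/32 + 4/32 + 4/32 + 4/32 + 2/32 + 2/32 + 4/32 = 29/32 = 0.90625.
Kraft's inequality requires Σ ≤ 1; here Σ = 0.90625 ≤ 1, so such a prefix code exists.

0.90625; yes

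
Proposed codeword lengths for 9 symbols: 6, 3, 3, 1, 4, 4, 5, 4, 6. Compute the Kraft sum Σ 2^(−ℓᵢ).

1

With common denominator 2^6 = 64: Σ 2^(−ℓᵢ) = 1/64 + 8/64 + 8/64 + 32/64 + 4/64 + 4/64 + 2/64 + 4/64 + 1/64 = 64/64 = 1.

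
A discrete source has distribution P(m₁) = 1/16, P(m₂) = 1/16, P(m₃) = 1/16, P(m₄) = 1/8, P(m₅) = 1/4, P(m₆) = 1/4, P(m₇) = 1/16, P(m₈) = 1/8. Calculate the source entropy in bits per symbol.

Each probability is a power of 1/2, so log₂(1/p) is an integer.
H = Σ p·log₂(1/p) = 1/16·4 + 1/16·4 + 1/16·4 + 1/8·3 + 1/4·2 + 1/4·2 + 1/16·4 + 1/8·3 = 2.75 bits.

2.75 bits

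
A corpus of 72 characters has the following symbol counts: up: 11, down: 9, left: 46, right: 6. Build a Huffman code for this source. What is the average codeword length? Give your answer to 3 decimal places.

1.569 bits/symbol

Probabilities are the counts divided by 72.
Repeatedly combine the two least-probable nodes; the expected code length is the sum of the merged weights.
merge 1/12 + 1/8 → 5/24
merge 11/72 + 5/24 → 13/36
merge 13/36 + 23/36 → 1
L = 5/24 + 13/36 + 1 = 113/72 ≈ 1.569 bits/symbol.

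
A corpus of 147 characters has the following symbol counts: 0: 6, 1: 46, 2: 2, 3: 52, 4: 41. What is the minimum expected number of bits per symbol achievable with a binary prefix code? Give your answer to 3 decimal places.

2.034 bits/symbol

Probabilities are the counts divided by 147.
Repeatedly combine the two least-probable nodes; the expected code length is the sum of the merged weights.
merge 2/147 + 2/49 → 8/147
merge 8/147 + 41/147 → 1/3
merge 46/147 + 1/3 → 95/147
merge 52/147 + 95/147 → 1
L = 8/147 + 1/3 + 95/147 + 1 = 299/147 ≈ 2.034 bits/symbol.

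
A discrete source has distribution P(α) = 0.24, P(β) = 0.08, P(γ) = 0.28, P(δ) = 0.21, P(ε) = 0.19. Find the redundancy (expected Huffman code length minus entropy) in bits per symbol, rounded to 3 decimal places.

Entropy H = −Σ p log₂ p ≈ 2.2279 bits.
Huffman merges: 2/25+19/100→27/100; 21/100+6/25→9/20; 27/100+7/25→11/20; 9/20+11/20→1. L = 227/100 ≈ 2.2700.
L − H = 2.2700 − 2.2279 = 0.042 bits.

0.042 bits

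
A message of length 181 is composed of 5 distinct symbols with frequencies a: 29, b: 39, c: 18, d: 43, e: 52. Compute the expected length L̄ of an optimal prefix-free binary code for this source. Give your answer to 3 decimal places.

Probabilities are the counts divided by 181.
Repeatedly combine the two least-probable nodes; the expected code length is the sum of the merged weights.
merge 18/181 + 29/181 → 47/181
merge 39/181 + 43/181 → 82/181
merge 47/181 + 52/181 → 99/181
merge 82/181 + 99/181 → 1
L = 47/181 + 82/181 + 99/181 + 1 = 409/181 ≈ 2.260 bits/symbol.

2.260 bits/symbol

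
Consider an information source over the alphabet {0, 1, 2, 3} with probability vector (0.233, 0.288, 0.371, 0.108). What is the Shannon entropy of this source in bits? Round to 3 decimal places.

H = −Σ pᵢ log₂ pᵢ.
−0.233·log₂(0.233) = 0.4897
−0.288·log₂(0.288) = 0.5172
−0.371·log₂(0.371) = 0.5307
−0.108·log₂(0.108) = 0.3468
Sum ≈ 1.8844 → 1.884 bits.

1.884 bits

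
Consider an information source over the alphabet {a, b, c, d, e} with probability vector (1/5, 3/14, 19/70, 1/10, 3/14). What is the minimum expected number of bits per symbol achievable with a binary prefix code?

Repeatedly combine the two least-probable nodes; the expected code length is the sum of the merged weights.
merge 1/10 + 1/5 → 3/10
merge 3/14 + 3/14 → 3/7
merge 19/70 + 3/10 → 4/7
merge 3/7 + 4/7 → 1
L = 3/10 + 3/7 + 4/7 + 1 = 23/10 = 2.3 bits/symbol.

2.3 bits/symbol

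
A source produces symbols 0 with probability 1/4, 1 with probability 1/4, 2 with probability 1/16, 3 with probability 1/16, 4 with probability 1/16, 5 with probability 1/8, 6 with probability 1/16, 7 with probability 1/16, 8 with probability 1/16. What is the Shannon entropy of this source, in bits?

2.875 bits

Each probability is a power of 1/2, so log₂(1/p) is an integer.
H = Σ p·log₂(1/p) = 1/4·2 + 1/4·2 + 1/16·4 + 1/16·4 + 1/16·4 + 1/8·3 + 1/16·4 + 1/16·4 + 1/16·4 = 2.875 bits.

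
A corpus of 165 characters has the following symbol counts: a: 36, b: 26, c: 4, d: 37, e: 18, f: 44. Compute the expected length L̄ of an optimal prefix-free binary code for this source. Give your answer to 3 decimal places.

Probabilities are the counts divided by 165.
Repeatedly combine the two least-probable nodes; the expected code length is the sum of the merged weights.
merge 4/165 + 6/55 → 2/15
merge 2/15 + 26/165 → 16/55
merge 12/55 + 37/165 → 73/165
merge 4/15 + 16/55 → 92/165
merge 73/165 + 92/165 → 1
L = 2/15 + 16/55 + 73/165 + 92/165 + 1 = 80/33 ≈ 2.424 bits/symbol.

2.424 bits/symbol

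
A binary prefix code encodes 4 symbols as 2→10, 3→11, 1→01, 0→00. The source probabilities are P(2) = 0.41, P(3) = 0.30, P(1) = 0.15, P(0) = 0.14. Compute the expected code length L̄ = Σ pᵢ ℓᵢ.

L̄ = Σ pᵢ·ℓᵢ = 0.41·2 + 0.30·2 + 0.15·2 + 0.14·2 = 2 bits/symbol.

2 bits/symbol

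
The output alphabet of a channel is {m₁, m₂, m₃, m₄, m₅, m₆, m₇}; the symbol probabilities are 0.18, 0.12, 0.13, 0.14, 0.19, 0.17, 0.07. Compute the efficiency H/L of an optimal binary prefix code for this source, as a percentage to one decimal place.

Entropy H = −Σ p log₂ p ≈ 2.7505 bits.
Huffman merges: 7/100+3/25→19/100; 13/100+7/50→27/100; 17/100+9/50→7/20; 19/100+19/100→19/50; 27/100+7/20→31/50; 19/50+31/50→1. L = 281/100 ≈ 2.8100.
Efficiency = H/L = 2.7505/2.8100 = 97.9%.

97.9%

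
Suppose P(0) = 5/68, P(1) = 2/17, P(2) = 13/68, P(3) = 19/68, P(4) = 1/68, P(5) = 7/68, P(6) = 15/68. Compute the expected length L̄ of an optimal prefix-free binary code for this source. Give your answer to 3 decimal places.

Repeatedly combine the two least-probable nodes; the expected code length is the sum of the merged weights.
merge 1/68 + 5/68 → 3/34
merge 3/34 + 7/68 → 13/68
merge 2/17 + 13/68 → 21/68
merge 13/68 + 15/68 → 7/17
merge 19/68 + 21/68 → 10/17
merge 7/17 + 10/17 → 1
L = 3/34 + 13/68 + 21/68 + 7/17 + 10/17 + 1 = 44/17 ≈ 2.588 bits/symbol.

2.588 bits/symbol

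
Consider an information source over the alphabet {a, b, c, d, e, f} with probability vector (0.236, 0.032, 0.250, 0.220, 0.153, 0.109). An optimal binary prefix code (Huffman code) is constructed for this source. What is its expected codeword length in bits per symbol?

Repeatedly combine the two least-probable nodes; the expected code length is the sum of the merged weights.
merge 4/125 + 109/1000 → 141/1000
merge 141/1000 + 153/1000 → 147/500
merge 11/50 + 59/250 → 57/125
merge 1/4 + 147/500 → 68/125
merge 57/125 + 68/125 → 1
L = 141/1000 + 147/500 + 57/125 + 68/125 + 1 = 487/200 = 2.435 bits/symbol.

2.435 bits/symbol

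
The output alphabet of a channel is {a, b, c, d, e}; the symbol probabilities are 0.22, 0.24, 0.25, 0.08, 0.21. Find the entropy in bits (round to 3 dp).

H = −Σ pᵢ log₂ pᵢ.
−0.22·log₂(0.22) = 0.4806
−0.24·log₂(0.24) = 0.4941
−0.25·log₂(0.25) = 0.5000
−0.08·log₂(0.08) = 0.2915
−0.21·log₂(0.21) = 0.4728
Sum ≈ 2.2390 → 2.239 bits.

2.239 bits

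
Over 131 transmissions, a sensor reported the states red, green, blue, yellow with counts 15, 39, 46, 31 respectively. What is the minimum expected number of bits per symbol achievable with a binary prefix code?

2 bits/symbol

Probabilities are the counts divided by 131.
Repeatedly combine the two least-probable nodes; the expected code length is the sum of the merged weights.
merge 15/131 + 31/131 → 46/131
merge 39/131 + 46/131 → 85/131
merge 46/131 + 85/131 → 1
L = 46/131 + 85/131 + 1 = 2 bits/symbol.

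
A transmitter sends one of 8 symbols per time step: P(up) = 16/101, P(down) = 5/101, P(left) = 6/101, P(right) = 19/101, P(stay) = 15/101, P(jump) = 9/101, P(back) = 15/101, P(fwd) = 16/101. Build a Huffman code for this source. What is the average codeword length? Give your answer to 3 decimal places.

2.921 bits/symbol

Repeatedly combine the two least-probable nodes; the expected code length is the sum of the merged weights.
merge 5/101 + 6/101 → 11/101
merge 9/101 + 11/101 → 20/101
merge 15/101 + 15/101 → 30/101
merge 16/101 + 16/101 → 32/101
merge 19/101 + 20/101 → 39/101
merge 30/101 + 32/101 → 62/101
merge 39/101 + 62/101 → 1
L = 11/101 + 20/101 + 30/101 + 32/101 + 39/101 + 62/101 + 1 = 295/101 ≈ 2.921 bits/symbol.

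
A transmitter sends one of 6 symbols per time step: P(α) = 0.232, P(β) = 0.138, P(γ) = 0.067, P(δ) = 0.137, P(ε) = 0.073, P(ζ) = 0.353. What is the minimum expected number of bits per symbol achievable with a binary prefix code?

2.415 bits/symbol

Repeatedly combine the two least-probable nodes; the expected code length is the sum of the merged weights.
merge 67/1000 + 73/1000 → 7/50
merge 137/1000 + 69/500 → 11/40
merge 7/50 + 29/125 → 93/250
merge 11/40 + 353/1000 → 157/250
merge 93/250 + 157/250 → 1
L = 7/50 + 11/40 + 93/250 + 157/250 + 1 = 483/200 = 2.415 bits/symbol.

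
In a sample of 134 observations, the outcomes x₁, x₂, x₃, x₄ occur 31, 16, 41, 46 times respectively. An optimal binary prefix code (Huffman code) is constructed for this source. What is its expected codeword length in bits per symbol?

2 bits/symbol

Probabilities are the counts divided by 134.
Repeatedly combine the two least-probable nodes; the expected code length is the sum of the merged weights.
merge 8/67 + 31/134 → 47/134
merge 41/134 + 23/67 → 87/134
merge 47/134 + 87/134 → 1
L = 47/134 + 87/134 + 1 = 2 bits/symbol.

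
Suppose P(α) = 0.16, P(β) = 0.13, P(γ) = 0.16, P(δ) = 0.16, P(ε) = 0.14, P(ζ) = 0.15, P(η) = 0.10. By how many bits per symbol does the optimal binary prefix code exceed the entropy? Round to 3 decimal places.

Entropy H = −Σ p log₂ p ≈ 2.7915 bits.
Huffman merges: 1/10+13/100→23/100; 7/50+3/20→29/100; 4/25+4/25→8/25; 4/25+23/100→39/100; 29/100+8/25→61/100; 39/100+61/100→1. L = 71/25 ≈ 2.8400.
L − H = 2.8400 − 2.7915 = 0.048 bits.

0.048 bits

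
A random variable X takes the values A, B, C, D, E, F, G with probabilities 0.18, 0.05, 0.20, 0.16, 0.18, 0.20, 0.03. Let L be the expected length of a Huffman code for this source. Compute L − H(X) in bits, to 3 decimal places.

0.070 bits

Entropy H = −Σ p log₂ p ≈ 2.6103 bits.
Huffman merges: 3/100+1/20→2/25; 2/25+4/25→6/25; 9/50+9/50→9/25; 1/5+1/5→2/5; 6/25+9/25→3/5; 2/5+3/5→1. L = 67/25 ≈ 2.6800.
L − H = 2.6800 − 2.6103 = 0.070 bits.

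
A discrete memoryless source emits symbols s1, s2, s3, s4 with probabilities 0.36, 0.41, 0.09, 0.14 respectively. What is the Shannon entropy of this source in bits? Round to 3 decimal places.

H = −Σ pᵢ log₂ pᵢ.
−0.36·log₂(0.36) = 0.5306
−0.41·log₂(0.41) = 0.5274
−0.09·log₂(0.09) = 0.3127
−0.14·log₂(0.14) = 0.3971
Sum ≈ 1.7678 → 1.768 bits.

1.768 bits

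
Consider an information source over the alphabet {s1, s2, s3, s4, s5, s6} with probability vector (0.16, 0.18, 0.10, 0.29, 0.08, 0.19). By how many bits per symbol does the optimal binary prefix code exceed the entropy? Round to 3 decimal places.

Entropy H = −Σ p log₂ p ≈ 2.4652 bits.
Huffman merges: 2/25+1/10→9/50; 4/25+9/50→17/50; 9/50+19/100→37/100; 29/100+17/50→63/100; 37/100+63/100→1. L = 63/25 ≈ 2.5200.
L − H = 2.5200 − 2.4652 = 0.055 bits.

0.055 bits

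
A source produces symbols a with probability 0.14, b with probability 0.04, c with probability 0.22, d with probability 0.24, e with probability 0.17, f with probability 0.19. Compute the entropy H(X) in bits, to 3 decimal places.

2.447 bits

H = −Σ pᵢ log₂ pᵢ.
−0.14·log₂(0.14) = 0.3971
−0.04·log₂(0.04) = 0.1858
−0.22·log₂(0.22) = 0.4806
−0.24·log₂(0.24) = 0.4941
−0.17·log₂(0.17) = 0.4346
−0.19·log₂(0.19) = 0.4552
Sum ≈ 2.4474 → 2.447 bits.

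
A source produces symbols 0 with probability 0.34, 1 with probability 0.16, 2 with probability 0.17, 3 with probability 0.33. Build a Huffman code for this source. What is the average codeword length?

Repeatedly combine the two least-probable nodes; the expected code length is the sum of the merged weights.
merge 4/25 + 17/100 → 33/100
merge 33/100 + 33/100 → 33/50
merge 17/50 + 33/50 → 1
L = 33/100 + 33/50 + 1 = 199/100 = 1.99 bits/symbol.

1.99 bits/symbol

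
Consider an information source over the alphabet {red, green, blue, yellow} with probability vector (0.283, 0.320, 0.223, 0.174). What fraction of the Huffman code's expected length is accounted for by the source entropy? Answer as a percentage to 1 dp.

Entropy H = −Σ p log₂ p ≈ 1.9632 bits.
Huffman merges: 87/500+223/1000→397/1000; 283/1000+8/25→603/1000; 397/1000+603/1000→1. L = 2 ≈ 2.0000.
Efficiency = H/L = 1.9632/2.0000 = 98.2%.

98.2%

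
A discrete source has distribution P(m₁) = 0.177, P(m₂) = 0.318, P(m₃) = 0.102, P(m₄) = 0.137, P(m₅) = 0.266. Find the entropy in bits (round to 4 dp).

H = −Σ pᵢ log₂ pᵢ.
−0.177·log₂(0.177) = 0.4422
−0.318·log₂(0.318) = 0.5256
−0.102·log₂(0.102) = 0.3359
−0.137·log₂(0.137) = 0.3929
−0.266·log₂(0.266) = 0.5082
Sum ≈ 2.2048 → 2.2048 bits.

2.2048 bits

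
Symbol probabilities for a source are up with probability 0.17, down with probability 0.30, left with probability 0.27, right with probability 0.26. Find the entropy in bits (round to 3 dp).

H = −Σ pᵢ log₂ pᵢ.
−0.17·log₂(0.17) = 0.4346
−0.30·log₂(0.30) = 0.5211
−0.27·log₂(0.27) = 0.5100
−0.26·log₂(0.26) = 0.5053
Sum ≈ 1.9710 → 1.971 bits.

1.971 bits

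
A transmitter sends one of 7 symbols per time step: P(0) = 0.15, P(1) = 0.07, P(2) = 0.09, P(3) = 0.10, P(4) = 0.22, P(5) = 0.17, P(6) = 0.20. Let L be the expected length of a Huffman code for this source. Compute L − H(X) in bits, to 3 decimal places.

0.037 bits

Entropy H = −Σ p log₂ p ≈ 2.7035 bits.
Huffman merges: 7/100+9/100→4/25; 1/10+3/20→1/4; 4/25+17/100→33/100; 1/5+11/50→21/50; 1/4+33/100→29/50; 21/50+29/50→1. L = 137/50 ≈ 2.7400.
L − H = 2.7400 − 2.7035 = 0.037 bits.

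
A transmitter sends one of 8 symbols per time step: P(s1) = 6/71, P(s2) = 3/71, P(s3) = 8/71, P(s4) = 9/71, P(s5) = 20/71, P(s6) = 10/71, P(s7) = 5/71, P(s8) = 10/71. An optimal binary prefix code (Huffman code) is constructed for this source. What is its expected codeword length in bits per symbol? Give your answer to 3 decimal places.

Repeatedly combine the two least-probable nodes; the expected code length is the sum of the merged weights.
merge 3/71 + 5/71 → 8/71
merge 6/71 + 8/71 → 14/71
merge 8/71 + 9/71 → 17/71
merge 10/71 + 10/71 → 20/71
merge 14/71 + 17/71 → 31/71
merge 20/71 + 20/71 → 40/71
merge 31/71 + 40/71 → 1
L = 8/71 + 14/71 + 17/71 + 20/71 + 31/71 + 40/71 + 1 = 201/71 ≈ 2.831 bits/symbol.

2.831 bits/symbol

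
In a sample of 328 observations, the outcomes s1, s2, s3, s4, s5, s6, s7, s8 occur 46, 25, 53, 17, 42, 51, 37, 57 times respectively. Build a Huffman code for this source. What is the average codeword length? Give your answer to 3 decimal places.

2.954 bits/symbol

Probabilities are the counts divided by 328.
Repeatedly combine the two least-probable nodes; the expected code length is the sum of the merged weights.
merge 17/328 + 25/328 → 21/164
merge 37/328 + 21/164 → 79/328
merge 21/164 + 23/164 → 11/41
merge 51/328 + 53/328 → 13/41
merge 57/328 + 79/328 → 17/41
merge 11/41 + 13/41 → 24/41
merge 17/41 + 24/41 → 1
L = 21/164 + 79/328 + 11/41 + 13/41 + 17/41 + 24/41 + 1 = 969/328 ≈ 2.954 bits/symbol.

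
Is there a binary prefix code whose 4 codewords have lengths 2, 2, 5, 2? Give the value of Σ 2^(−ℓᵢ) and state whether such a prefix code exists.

0.78125; yes

With common denominator 2^5 = 32: Σ 2^(−ℓᵢ) = 8/32 + 8/32 + 1/32 + 8/32 = 25/32 = 0.78125.
Kraft's inequality requires Σ ≤ 1; here Σ = 0.78125 ≤ 1, so such a prefix code exists.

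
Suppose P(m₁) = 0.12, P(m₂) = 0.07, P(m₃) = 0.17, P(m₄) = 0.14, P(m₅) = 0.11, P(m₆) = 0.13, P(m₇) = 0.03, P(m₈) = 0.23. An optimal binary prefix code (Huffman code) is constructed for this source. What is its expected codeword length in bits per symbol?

Repeatedly combine the two least-probable nodes; the expected code length is the sum of the merged weights.
merge 3/100 + 7/100 → 1/10
merge 1/10 + 11/100 → 21/100
merge 3/25 + 13/100 → 1/4
merge 7/50 + 17/100 → 31/100
merge 21/100 + 23/100 → 11/25
merge 1/4 + 31/100 → 14/25
merge 11/25 + 14/25 → 1
L = 1/10 + 21/100 + 1/4 + 31/100 + 11/25 + 14/25 + 1 = 287/100 = 2.87 bits/symbol.

2.87 bits/symbol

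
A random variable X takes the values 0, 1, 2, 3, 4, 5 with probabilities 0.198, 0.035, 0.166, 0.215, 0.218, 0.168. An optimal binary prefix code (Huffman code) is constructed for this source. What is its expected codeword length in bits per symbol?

2.567 bits/symbol

Repeatedly combine the two least-probable nodes; the expected code length is the sum of the merged weights.
merge 7/200 + 83/500 → 201/1000
merge 21/125 + 99/500 → 183/500
merge 201/1000 + 43/200 → 52/125
merge 109/500 + 183/500 → 73/125
merge 52/125 + 73/125 → 1
L = 201/1000 + 183/500 + 52/125 + 73/125 + 1 = 2567/1000 = 2.567 bits/symbol.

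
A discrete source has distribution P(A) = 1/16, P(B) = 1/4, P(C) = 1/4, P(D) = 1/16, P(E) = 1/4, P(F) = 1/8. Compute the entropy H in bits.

Each probability is a power of 1/2, so log₂(1/p) is an integer.
H = Σ p·log₂(1/p) = 1/16·4 + 1/4·2 + 1/4·2 + 1/16·4 + 1/4·2 + 1/8·3 = 2.375 bits.

2.375 bits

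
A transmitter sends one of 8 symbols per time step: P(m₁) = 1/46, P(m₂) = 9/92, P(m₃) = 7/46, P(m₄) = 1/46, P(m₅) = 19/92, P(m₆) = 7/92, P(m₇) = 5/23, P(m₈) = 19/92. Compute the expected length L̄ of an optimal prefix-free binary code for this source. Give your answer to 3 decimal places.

2.739 bits/symbol

Repeatedly combine the two least-probable nodes; the expected code length is the sum of the merged weights.
merge 1/46 + 1/46 → 1/23
merge 1/23 + 7/92 → 11/92
merge 9/92 + 11/92 → 5/23
merge 7/46 + 19/92 → 33/92
merge 19/92 + 5/23 → 39/92
merge 5/23 + 33/92 → 53/92
merge 39/92 + 53/92 → 1
L = 1/23 + 11/92 + 5/23 + 33/92 + 39/92 + 53/92 + 1 = 63/23 ≈ 2.739 bits/symbol.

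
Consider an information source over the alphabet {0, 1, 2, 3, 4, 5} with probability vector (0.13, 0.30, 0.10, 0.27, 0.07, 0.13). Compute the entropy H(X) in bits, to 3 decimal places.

H = −Σ pᵢ log₂ pᵢ.
−0.13·log₂(0.13) = 0.3826
−0.30·log₂(0.30) = 0.5211
−0.10·log₂(0.10) = 0.3322
−0.27·log₂(0.27) = 0.5100
−0.07·log₂(0.07) = 0.2686
−0.13·log₂(0.13) = 0.3826
Sum ≈ 2.3971 → 2.397 bits.

2.397 bits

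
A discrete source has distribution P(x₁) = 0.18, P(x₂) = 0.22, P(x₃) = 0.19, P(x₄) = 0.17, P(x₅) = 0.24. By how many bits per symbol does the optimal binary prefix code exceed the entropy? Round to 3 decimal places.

0.040 bits

Entropy H = −Σ p log₂ p ≈ 2.3098 bits.
Huffman merges: 17/100+9/50→7/20; 19/100+11/50→41/100; 6/25+7/20→59/100; 41/100+59/100→1. L = 47/20 ≈ 2.3500.
L − H = 2.3500 − 2.3098 = 0.040 bits.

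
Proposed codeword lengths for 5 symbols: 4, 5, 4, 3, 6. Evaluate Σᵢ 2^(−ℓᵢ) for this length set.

0.296875

With common denominator 2^6 = 64: Σ 2^(−ℓᵢ) = 4/64 + 2/64 + 4/64 + 8/64 + 1/64 = 19/64 = 0.296875.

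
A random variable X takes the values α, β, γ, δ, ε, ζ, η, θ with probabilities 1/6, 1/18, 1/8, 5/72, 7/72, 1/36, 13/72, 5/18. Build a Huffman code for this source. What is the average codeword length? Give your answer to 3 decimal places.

2.778 bits/symbol

Repeatedly combine the two least-probable nodes; the expected code length is the sum of the merged weights.
merge 1/36 + 1/18 → 1/12
merge 5/72 + 1/12 → 11/72
merge 7/72 + 1/8 → 2/9
merge 11/72 + 1/6 → 23/72
merge 13/72 + 2/9 → 29/72
merge 5/18 + 23/72 → 43/72
merge 29/72 + 43/72 → 1
L = 1/12 + 11/72 + 2/9 + 23/72 + 29/72 + 43/72 + 1 = 25/9 ≈ 2.778 bits/symbol.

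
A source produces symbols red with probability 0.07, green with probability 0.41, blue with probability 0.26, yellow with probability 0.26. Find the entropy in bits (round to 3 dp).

1.807 bits

H = −Σ pᵢ log₂ pᵢ.
−0.07·log₂(0.07) = 0.2686
−0.41·log₂(0.41) = 0.5274
−0.26·log₂(0.26) = 0.5053
−0.26·log₂(0.26) = 0.5053
Sum ≈ 1.8065 → 1.807 bits.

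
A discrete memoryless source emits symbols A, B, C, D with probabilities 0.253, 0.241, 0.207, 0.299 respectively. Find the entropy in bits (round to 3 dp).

1.988 bits

H = −Σ pᵢ log₂ pᵢ.
−0.253·log₂(0.253) = 0.5016
−0.241·log₂(0.241) = 0.4947
−0.207·log₂(0.207) = 0.4704
−0.299·log₂(0.299) = 0.5208
Sum ≈ 1.9876 → 1.988 bits.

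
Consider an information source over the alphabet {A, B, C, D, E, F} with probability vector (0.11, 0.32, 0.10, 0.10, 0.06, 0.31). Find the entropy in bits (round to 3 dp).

H = −Σ pᵢ log₂ pᵢ.
−0.11·log₂(0.11) = 0.3503
−0.32·log₂(0.32) = 0.5260
−0.10·log₂(0.10) = 0.3322
−0.10·log₂(0.10) = 0.3322
−0.06·log₂(0.06) = 0.2435
−0.31·log₂(0.31) = 0.5238
Sum ≈ 2.3080 → 2.308 bits.

2.308 bits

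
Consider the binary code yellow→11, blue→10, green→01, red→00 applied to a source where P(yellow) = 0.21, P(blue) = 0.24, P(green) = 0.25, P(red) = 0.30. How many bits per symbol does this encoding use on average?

L̄ = Σ pᵢ·ℓᵢ = 0.21·2 + 0.24·2 + 0.25·2 + 0.30·2 = 2 bits/symbol.

2 bits/symbol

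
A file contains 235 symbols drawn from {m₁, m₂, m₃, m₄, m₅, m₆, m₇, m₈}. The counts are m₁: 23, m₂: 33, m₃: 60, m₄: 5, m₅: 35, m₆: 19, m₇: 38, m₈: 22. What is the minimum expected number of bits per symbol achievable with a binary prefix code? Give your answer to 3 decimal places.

2.847 bits/symbol

Probabilities are the counts divided by 235.
Repeatedly combine the two least-probable nodes; the expected code length is the sum of the merged weights.
merge 1/47 + 19/235 → 24/235
merge 22/235 + 23/235 → 9/47
merge 24/235 + 33/235 → 57/235
merge 7/47 + 38/235 → 73/235
merge 9/47 + 57/235 → 102/235
merge 12/47 + 73/235 → 133/235
merge 102/235 + 133/235 → 1
L = 24/235 + 9/47 + 57/235 + 73/235 + 102/235 + 133/235 + 1 = 669/235 ≈ 2.847 bits/symbol.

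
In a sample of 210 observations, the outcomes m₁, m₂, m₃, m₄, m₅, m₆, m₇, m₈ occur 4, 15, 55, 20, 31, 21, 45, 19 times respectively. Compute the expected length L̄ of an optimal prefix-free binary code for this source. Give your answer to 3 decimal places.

2.795 bits/symbol

Probabilities are the counts divided by 210.
Repeatedly combine the two least-probable nodes; the expected code length is the sum of the merged weights.
merge 2/105 + 1/14 → 19/210
merge 19/210 + 19/210 → 19/105
merge 2/21 + 1/10 → 41/210
merge 31/210 + 19/105 → 23/70
merge 41/210 + 3/14 → 43/105
merge 11/42 + 23/70 → 62/105
merge 43/105 + 62/105 → 1
L = 19/210 + 19/105 + 41/210 + 23/70 + 43/105 + 62/105 + 1 = 587/210 ≈ 2.795 bits/symbol.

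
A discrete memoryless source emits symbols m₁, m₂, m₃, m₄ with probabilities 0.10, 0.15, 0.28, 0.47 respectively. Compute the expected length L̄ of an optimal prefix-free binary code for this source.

Repeatedly combine the two least-probable nodes; the expected code length is the sum of the merged weights.
merge 1/10 + 3/20 → 1/4
merge 1/4 + 7/25 → 53/100
merge 47/100 + 53/100 → 1
L = 1/4 + 53/100 + 1 = 89/50 = 1.78 bits/symbol.

1.78 bits/symbol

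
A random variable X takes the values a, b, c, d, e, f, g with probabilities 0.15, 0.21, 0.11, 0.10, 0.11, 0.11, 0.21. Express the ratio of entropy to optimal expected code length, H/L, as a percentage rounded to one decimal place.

Entropy H = −Σ p log₂ p ≈ 2.7392 bits.
Huffman merges: 1/10+11/100→21/100; 11/100+11/100→11/50; 3/20+21/100→9/25; 21/100+21/100→21/50; 11/50+9/25→29/50; 21/50+29/50→1. L = 279/100 ≈ 2.7900.
Efficiency = H/L = 2.7392/2.7900 = 98.2%.

98.2%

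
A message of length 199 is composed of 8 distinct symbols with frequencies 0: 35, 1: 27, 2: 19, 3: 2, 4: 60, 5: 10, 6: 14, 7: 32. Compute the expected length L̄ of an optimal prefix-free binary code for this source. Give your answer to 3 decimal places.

Probabilities are the counts divided by 199.
Repeatedly combine the two least-probable nodes; the expected code length is the sum of the merged weights.
merge 2/199 + 10/199 → 12/199
merge 12/199 + 14/199 → 26/199
merge 19/199 + 26/199 → 45/199
merge 27/199 + 32/199 → 59/199
merge 35/199 + 45/199 → 80/199
merge 59/199 + 60/199 → 119/199
merge 80/199 + 119/199 → 1
L = 12/199 + 26/199 + 45/199 + 59/199 + 80/199 + 119/199 + 1 = 540/199 ≈ 2.714 bits/symbol.

2.714 bits/symbol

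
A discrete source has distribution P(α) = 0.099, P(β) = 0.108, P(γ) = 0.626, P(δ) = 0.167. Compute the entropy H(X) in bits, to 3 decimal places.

H = −Σ pᵢ log₂ pᵢ.
−0.099·log₂(0.099) = 0.3303
−0.108·log₂(0.108) = 0.3468
−0.626·log₂(0.626) = 0.4230
−0.167·log₂(0.167) = 0.4312
Sum ≈ 1.5313 → 1.531 bits.

1.531 bits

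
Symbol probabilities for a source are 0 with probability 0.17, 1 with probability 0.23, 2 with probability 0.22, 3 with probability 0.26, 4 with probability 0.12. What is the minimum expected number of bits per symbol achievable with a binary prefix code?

2.29 bits/symbol

Repeatedly combine the two least-probable nodes; the expected code length is the sum of the merged weights.
merge 3/25 + 17/100 → 29/100
merge 11/50 + 23/100 → 9/20
merge 13/50 + 29/100 → 11/20
merge 9/20 + 11/20 → 1
L = 29/100 + 9/20 + 11/20 + 1 = 229/100 = 2.29 bits/symbol.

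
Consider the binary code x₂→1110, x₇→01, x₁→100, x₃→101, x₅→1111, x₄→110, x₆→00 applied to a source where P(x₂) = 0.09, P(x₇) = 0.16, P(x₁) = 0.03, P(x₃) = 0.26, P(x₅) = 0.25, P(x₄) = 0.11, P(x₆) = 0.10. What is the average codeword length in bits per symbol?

L̄ = Σ pᵢ·ℓᵢ = 0.09·4 + 0.16·2 + 0.03·3 + 0.26·3 + 0.25·4 + 0.11·3 + 0.10·2 = 3.08 bits/symbol.

3.08 bits/symbol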